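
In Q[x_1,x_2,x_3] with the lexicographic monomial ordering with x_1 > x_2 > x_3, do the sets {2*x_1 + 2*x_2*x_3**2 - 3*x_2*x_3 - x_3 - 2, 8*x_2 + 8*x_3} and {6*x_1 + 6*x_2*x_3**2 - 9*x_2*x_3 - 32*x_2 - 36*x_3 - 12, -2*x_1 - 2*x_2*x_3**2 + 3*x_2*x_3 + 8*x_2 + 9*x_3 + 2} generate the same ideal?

No, the ideals differ.

Since reduced Gröbner bases are canonical representatives of ideals under a given ordering, it suffices to compute and compare them.
Buchberger on the first generating set:
f_1 = 2*x_1 + 2*x_2*x_3**2 - 3*x_2*x_3 - x_3 - 2, LT = x_1.
f_2 = 8*x_2 + 8*x_3, LT = x_2.

The S-polynomials (S(f_1,f_2)) all reduce to 0 modulo the current basis, so we have a Gröbner basis.
Inter-reduce: drop elements whose leading term is divisible by another's, tail-reduce, and make monic.
Reduced Gröbner basis: {x_1 - x_3**3 + 3/2*x_3**2 - 1/2*x_3 - 1, x_2 + x_3}.

Buchberger on the second generating set:
h_1 = 6*x_1 + 6*x_2*x_3**2 - 9*x_2*x_3 - 32*x_2 - 36*x_3 - 12, LT = x_1.
h_2 = -2*x_1 - 2*x_2*x_3**2 + 3*x_2*x_3 + 8*x_2 + 9*x_3 + 2, LT = x_1.

S(h_1,h_2): lcm = x_1. S = -4/3*x_2 - 3/2*x_3 - 1.
  leading term x_2: no divisor's leading term divides it; move -4/3*x_2 to the remainder.
  leading term x_3: no divisor's leading term divides it; move -3/2*x_3 to the remainder.
  leading term 1: no divisor's leading term divides it; move -1 to the remainder.
  remainder -4/3*x_2 - 3/2*x_3 - 1 ≠ 0; add k_3 = -4/3*x_2 - 3/2*x_3 - 1 to the basis.

The other S-polynomials (S(h_1,k_3), S(h_2,k_3)) all reduce to 0 modulo the current basis, so we have a Gröbner basis.
Inter-reduce: drop elements whose leading term is divisible by another's, tail-reduce, and make monic.
Reduced Gröbner basis: {x_1 - 9/8*x_3**3 + 15/16*x_3**2 + 9/8*x_3 + 2, x_2 + 9/8*x_3 + 3/4}.

The bases are distinct; the ideals are different.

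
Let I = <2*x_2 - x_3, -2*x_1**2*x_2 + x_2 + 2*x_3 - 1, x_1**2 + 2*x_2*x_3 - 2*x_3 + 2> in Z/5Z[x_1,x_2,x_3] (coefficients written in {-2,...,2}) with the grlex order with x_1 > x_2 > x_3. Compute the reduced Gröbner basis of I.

f_1 = 2*x_2 - x_3, LT = x_2.
f_2 = -2*x_1**2*x_2 + x_2 + 2*x_3 - 1, LT = x_1**2*x_2.
f_3 = x_1**2 + 2*x_2*x_3 - 2*x_3 + 2, LT = x_1**2.

S(f_1,f_2): lcm = x_1**2*x_2. S = 2*x_1**2*x_3 - 2*x_2 + x_3 + 2.
  leading term x_1**2*x_3: subtract (2*x_3)·f_3 from 2*x_1**2*x_3 - 2*x_2 + x_3 + 2 → x_2*x_3**2 - x_3**2 - 2*x_2 + 2*x_3 + 2
  leading term x_2*x_3**2: subtract (-2*x_3**2)·f_1 from x_2*x_3**2 - x_3**2 - 2*x_2 + 2*x_3 + 2 → -2*x_3**3 - x_3**2 - 2*x_2 + 2*x_3 + 2
  leading term x_3**3: no divisor's leading term divides it; move -2*x_3**3 to the remainder.
  leading term x_3**2: no divisor's leading term divides it; move -x_3**2 to the remainder.
  leading term x_2: subtract (-1)·f_1 from -2*x_2 + 2*x_3 + 2 → x_3 + 2
  leading term x_3: no divisor's leading term divides it; move x_3 to the remainder.
  leading term 1: no divisor's leading term divides it; move 2 to the remainder.
  remainder -2*x_3**3 - x_3**2 + x_3 + 2 ≠ 0; add g_4 = -2*x_3**3 - x_3**2 + x_3 + 2 to the basis.

The other S-polynomials (S(f_1,f_3), S(f_2,f_3), S(f_1,g_4), S(f_2,g_4), S(f_3,g_4)) all reduce to 0 modulo the current basis, so we have a Gröbner basis.
Inter-reduce: drop elements whose leading term is divisible by another's, tail-reduce, and make monic.

G = {x_3**3 - 2*x_3**2 + 2*x_3 - 1, x_1**2 + x_3**2 - 2*x_3 + 2, x_2 + 2*x_3}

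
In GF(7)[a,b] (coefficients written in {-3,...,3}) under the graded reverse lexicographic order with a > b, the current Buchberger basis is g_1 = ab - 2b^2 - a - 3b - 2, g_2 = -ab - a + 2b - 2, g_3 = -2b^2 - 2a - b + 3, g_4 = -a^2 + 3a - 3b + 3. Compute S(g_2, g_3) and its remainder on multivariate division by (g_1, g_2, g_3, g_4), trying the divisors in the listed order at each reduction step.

lcm(LM(g_2), LM(g_3)) = ab^2.
S = (lcm/LT(g_2))·g_2 − (lcm/LT(g_3))·g_3 = -a^2 - 3ab - 2b^2 - 2a + 2b.
Reduce S modulo (g_1, g_2, g_3, g_4) in that order:
  leading term a^2: subtract (1)·g_4 from -a^2 - 3ab - 2b^2 - 2a + 2b → -3ab - 2b^2 + 2a - 2b - 3
  leading term ab: subtract (-3)·g_1 from -3ab - 2b^2 + 2a - 2b - 3 → -b^2 - a + 3b - 2
  leading term b^2: subtract (-3)·g_3 from -b^2 - a + 3b - 2 → 0
The remainder is 0, so this S-polynomial contributes no new basis element.

S(g_2, g_3) = -a^2 - 3ab - 2b^2 - 2a + 2b; remainder on division = 0.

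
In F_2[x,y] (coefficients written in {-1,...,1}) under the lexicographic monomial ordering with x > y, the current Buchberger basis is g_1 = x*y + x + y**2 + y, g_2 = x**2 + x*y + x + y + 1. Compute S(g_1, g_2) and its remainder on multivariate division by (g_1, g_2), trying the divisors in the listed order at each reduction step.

lcm(LM(g_1), LM(g_2)) = x**2*y.
S = (lcm/LT(g_1))·g_1 − (lcm/LT(g_2))·g_2 = x**2 + y**2 + y.
Reduce S modulo (g_1, g_2) in that order:
  leading term x**2: subtract (1)·g_2 from x**2 + y**2 + y → x*y + x + y**2 + 1
  leading term x*y: subtract (1)·g_1 from x*y + x + y**2 + 1 → y + 1
  leading term y: no divisor's leading term divides it; move y to the remainder.
  leading term 1: no divisor's leading term divides it; move 1 to the remainder.
The remainder y + 1 is nonzero, so it would be added as the next basis element.

S(g_1, g_2) = x**2 + y**2 + y; remainder on division = y + 1.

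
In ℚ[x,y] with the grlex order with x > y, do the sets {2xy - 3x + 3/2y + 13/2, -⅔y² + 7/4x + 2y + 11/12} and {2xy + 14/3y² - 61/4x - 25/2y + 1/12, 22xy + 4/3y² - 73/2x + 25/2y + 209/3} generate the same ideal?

Two ideals are equal iff their reduced Gröbner bases coincide (the reduced basis is unique for a fixed ordering).
Buchberger on the first generating set:
f_1 = 2xy - 3x + 3/2y + 13/2, LT = xy.
f_2 = -⅔y² + 7/4x + 2y + 11/12, LT = y².

S(f_1,f_2): lcm = xy². S = 21/8x² + 3/2xy + ¾y² + 11/8x + 13/4y.
  leading term x²: no divisor's leading term divides it; move 21/8x² to the remainder.
  leading term xy: subtract (¾)·f_1 from 3/2xy + ¾y² + 11/8x + 13/4y → ¾y² + 29/8x + 17/8y - 39/8
  leading term y²: subtract (-9/8)·f_2 from ¾y² + 29/8x + 17/8y - 39/8 → 179/32x + 35/8y - 123/32
  leading term x: no divisor's leading term divides it; move 179/32x to the remainder.
  leading term y: no divisor's leading term divides it; move 35/8y to the remainder.
  leading term 1: no divisor's leading term divides it; move -123/32 to the remainder.
  remainder 21/8x² + 179/32x + 35/8y - 123/32 ≠ 0; add g_3 = 21/8x² + 179/32x + 35/8y - 123/32 to the basis.

The other S-polynomials (S(f_1,g_3), S(f_2,g_3)) all reduce to 0 modulo the current basis, so we have a Gröbner basis.
Inter-reduce: drop elements whose leading term is divisible by another's, tail-reduce, and make monic.
Reduced Gröbner basis: {x² + 179/84x + 5/3y - 41/28, xy - 3/2x + ¾y + 13/4, y² - 21/8x - 3y - 11/8}.

Buchberger on the second generating set:
h_1 = 2xy + 14/3y² - 61/4x - 25/2y + 1/12, LT = xy.
h_2 = 22xy + 4/3y² - 73/2x + 25/2y + 209/3, LT = xy.

S(h_1,h_2): lcm = xy. S = 25/11y² - 525/88x - 75/11y - 25/8.
  leading term y²: no divisor's leading term divides it; move 25/11y² to the remainder.
  leading term x: no divisor's leading term divides it; move -525/88x to the remainder.
  leading term y: no divisor's leading term divides it; move -75/11y to the remainder.
  leading term 1: no divisor's leading term divides it; move -25/8 to the remainder.
  remainder 25/11y² - 525/88x - 75/11y - 25/8 ≠ 0; add k_3 = 25/11y² - 525/88x - 75/11y - 25/8 to the basis.

S(h_1,k_3): lcm = xy². S = 7/3y³ + 21/8x² - 37/8xy - 25/4y² + 11/8x + 1/24y.
  leading term y³: subtract (77/75y)·k_3 from 7/3y³ + 21/8x² - 37/8xy - 25/4y² + 11/8x + 1/24y → 21/8x² + 3/2xy + ¾y² + 11/8x + 13/4y
  leading term x²: no divisor's leading term divides it; move 21/8x² to the remainder.
  leading term xy: subtract (¾)·h_1 from 3/2xy + ¾y² + 11/8x + 13/4y → -11/4y² + 205/16x + 101/8y - 1/16
  leading term y²: subtract (-121/100)·k_3 from -11/4y² + 205/16x + 101/8y - 1/16 → 179/32x + 35/8y - 123/32
  leading term x: no divisor's leading term divides it; move 179/32x to the remainder.
  leading term y: no divisor's leading term divides it; move 35/8y to the remainder.
  leading term 1: no divisor's leading term divides it; move -123/32 to the remainder.
  remainder 21/8x² + 179/32x + 35/8y - 123/32 ≠ 0; add k_4 = 21/8x² + 179/32x + 35/8y - 123/32 to the basis.

The other S-polynomials (S(h_2,k_3), S(h_1,k_4), S(h_2,k_4), S(k_3,k_4)) all reduce to 0 modulo the current basis, so we have a Gröbner basis.
Inter-reduce: drop elements whose leading term is divisible by another's, tail-reduce, and make monic.
Reduced Gröbner basis: {x² + 179/84x + 5/3y - 41/28, xy - 3/2x + ¾y + 13/4, y² - 21/8x - 3y - 11/8}.

The two bases agree; hence the ideals are identical.

Yes, the ideals are equal.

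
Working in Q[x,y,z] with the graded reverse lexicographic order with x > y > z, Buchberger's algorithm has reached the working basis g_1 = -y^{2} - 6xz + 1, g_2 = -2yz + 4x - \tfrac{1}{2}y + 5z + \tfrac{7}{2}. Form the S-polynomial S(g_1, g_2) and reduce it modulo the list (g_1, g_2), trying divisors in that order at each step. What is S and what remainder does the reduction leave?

S(g_1, g_2) = 6xz^{2} + 2xy - \tfrac{1}{4}y^{2} + \tfrac{5}{2}yz + \tfrac{7}{4}y - z; remainder on division = 6xz^{2} + 2xy + \tfrac{3}{2}xz + 5x + \tfrac{9}{8}y + \tfrac{21}{4}z + \tfrac{33}{8}.

lcm(LM(g_1), LM(g_2)) = y^{2}z.
S = (lcm/LT(g_1))·g_1 − (lcm/LT(g_2))·g_2 = 6xz^{2} + 2xy - \tfrac{1}{4}y^{2} + \tfrac{5}{2}yz + \tfrac{7}{4}y - z.
Reduce S modulo (g_1, g_2) in that order:
  leading term xz^{2}: no divisor's leading term divides it; move 6xz^{2} to the remainder.
  leading term xy: no divisor's leading term divides it; move 2xy to the remainder.
  leading term y^{2}: subtract (\tfrac{1}{4})·g_1 from -\tfrac{1}{4}y^{2} + \tfrac{5}{2}yz + \tfrac{7}{4}y - z → \tfrac{3}{2}xz + \tfrac{5}{2}yz + \tfrac{7}{4}y - z - \tfrac{1}{4}
  leading term xz: no divisor's leading term divides it; move \tfrac{3}{2}xz to the remainder.
  leading term yz: subtract (-\tfrac{5}{4})·g_2 from \tfrac{5}{2}yz + \tfrac{7}{4}y - z - \tfrac{1}{4} → 5x + \tfrac{9}{8}y + \tfrac{21}{4}z + \tfrac{33}{8}
  leading term x: no divisor's leading term divides it; move 5x to the remainder.
  leading term y: no divisor's leading term divides it; move \tfrac{9}{8}y to the remainder.
  leading term z: no divisor's leading term divides it; move \tfrac{21}{4}z to the remainder.
  leading term 1: no divisor's leading term divides it; move \tfrac{33}{8} to the remainder.
The remainder 6xz^{2} + 2xy + \tfrac{3}{2}xz + 5x + \tfrac{9}{8}y + \tfrac{21}{4}z + \tfrac{33}{8} is nonzero, so it would be added as the next basis element.
This is the inner loop of Buchberger's algorithm — each nonzero remainder becomes a new basis element.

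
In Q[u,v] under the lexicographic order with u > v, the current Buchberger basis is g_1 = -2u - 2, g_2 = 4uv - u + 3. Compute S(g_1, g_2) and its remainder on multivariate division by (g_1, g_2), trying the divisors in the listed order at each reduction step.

S(g_1, g_2) = \tfrac{1}{4}u + v - \tfrac{3}{4}; remainder on division = v - 1.

lcm(LM(g_1), LM(g_2)) = uv.
S = (lcm/LT(g_1))·g_1 − (lcm/LT(g_2))·g_2 = \tfrac{1}{4}u + v - \tfrac{3}{4}.
Reduce S modulo (g_1, g_2) in that order:
  leading term u: subtract (-\tfrac{1}{8})·g_1 from \tfrac{1}{4}u + v - \tfrac{3}{4} → v - 1
  leading term v: no divisor's leading term divides it; move v to the remainder.
  leading term 1: no divisor's leading term divides it; move -1 to the remainder.
The remainder v - 1 is nonzero, so it would be added as the next basis element.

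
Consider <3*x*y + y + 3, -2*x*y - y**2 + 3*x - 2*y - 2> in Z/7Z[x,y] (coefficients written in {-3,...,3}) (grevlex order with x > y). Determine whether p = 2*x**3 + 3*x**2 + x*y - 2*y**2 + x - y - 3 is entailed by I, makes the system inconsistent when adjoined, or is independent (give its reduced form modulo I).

First compute the reduced Gröbner basis of I by Buchberger's algorithm.
f_1 = 3*x*y + y + 3, LT = x*y.
f_2 = -2*x*y - y**2 + 3*x - 2*y - 2, LT = x*y.

S(f_1,f_2): lcm = x*y. S = 3*y**2 - 2*x - 3*y.
  reduce S modulo (f_1, f_2):
  remainder 3*y**2 - 2*x - 3*y ≠ 0; add h_3 = 3*y**2 - 2*x - 3*y to the basis.

S(f_1,h_3): lcm = x*y**2. S = 3*x**2 + x*y - 2*y**2 + y.
  reduce S modulo (f_1, f_2, h_3):
  remainder 3*x**2 + x + y - 1 ≠ 0; add h_4 = 3*x**2 + x + y - 1 to the basis.

The other S-polynomials (S(f_2,h_3), S(f_1,h_4), S(f_2,h_4), S(h_3,h_4)) all reduce to 0 modulo the current basis, so we have a Gröbner basis.
Inter-reduce: drop elements whose leading term is divisible by another's, tail-reduce, and make monic.
Reduced Gröbner basis: {x**2 - 2*x - 2*y + 2, x*y - 2*y + 1, y**2 - 3*x - y}.
Label its elements g_1 = x**2 - 2*x - 2*y + 2, g_2 = x*y - 2*y + 1, g_3 = y**2 - 3*x - y.

Reduce p = 2*x**3 + 3*x**2 + x*y - 2*y**2 + x - y - 3 modulo G:
  leading term x**3: subtract (2*x)·g_1 from 2*x**3 + 3*x**2 + x*y - 2*y**2 + x - y - 3 → -2*x*y - 2*y**2 - 3*x - y - 3
  leading term x*y: subtract (-2)·g_2 from -2*x*y - 2*y**2 - 3*x - y - 3 → -2*y**2 - 3*x + 2*y - 1
  leading term y**2: subtract (-2)·g_3 from -2*y**2 - 3*x + 2*y - 1 → -2*x - 1
  leading term x: no divisor's leading term divides it; move -2*x to the remainder.
  leading term 1: no divisor's leading term divides it; move -1 to the remainder.
  normal form = -2*x - 1.
The normal form is nonzero, so p ∉ I. Since p minus its normal form lies in I, I + (p) = I + (r) where r = -2*x - 1; decide whether this ideal is the whole ring.
Run Buchberger on G together with r (pairs among the g_i already reduce to 0 since G is a Gröbner basis):
g_1 = x**2 - 2*x - 2*y + 2, LT = x**2.
g_2 = x*y - 2*y + 1, LT = x*y.
g_3 = y**2 - 3*x - y, LT = y**2.
r = -2*x - 1, LT = x.

S(g_1,r): lcm = x**2. S = x - 2*y + 2.
  reduce S modulo (g_1, g_2, g_3, r):
  remainder -2*y - 2 ≠ 0; add m_5 = -2*y - 2 to the basis.

The other S-polynomials (S(g_1,g_2), S(g_1,g_3), S(g_2,g_3), S(g_2,r), S(g_3,r), S(g_1,m_5), S(g_2,m_5), S(g_3,m_5), S(r,m_5)) all reduce to 0 modulo the current basis, so we have a Gröbner basis.
Inter-reduce: drop elements whose leading term is divisible by another's, tail-reduce, and make monic.
Reduced Gröbner basis: {x - 3, y + 1}.
The reduced Gröbner basis of I + (p) is {x - 3, y + 1} ≠ {1}, a proper ideal, so the enlarged system stays consistent: p is independent of I, with normal form -2*x - 1.

Ideal membership is decidable via reduction modulo a Gröbner basis.

2*x**3 + 3*x**2 + x*y - 2*y**2 + x - y - 3 is independent of I; its normal form modulo I is -2*x - 1.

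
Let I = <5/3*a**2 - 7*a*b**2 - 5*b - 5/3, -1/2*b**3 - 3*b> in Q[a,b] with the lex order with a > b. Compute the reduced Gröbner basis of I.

G = {a**2 - 21/5*a*b**2 - 3*b - 1, b**3 + 6*b}

f_1 = 5/3*a**2 - 7*a*b**2 - 5*b - 5/3, LT = a**2.
f_2 = -1/2*b**3 - 3*b, LT = b**3.

The S-polynomials (S(f_1,f_2)) all reduce to 0 modulo the current basis, so we have a Gröbner basis.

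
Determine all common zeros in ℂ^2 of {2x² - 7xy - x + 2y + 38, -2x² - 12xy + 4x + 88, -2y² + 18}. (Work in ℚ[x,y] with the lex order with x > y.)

Compute a lex Gröbner basis by Buchberger's algorithm.
f_1 = 2x² - 7xy - x + 2y + 38, LT = x².
f_2 = -2x² - 12xy + 4x + 88, LT = x².
f_3 = -2y² + 18, LT = y².

S(f_1,f_2): lcm = x². S = -19/2xy + 3/2x + y + 63.
  leading term xy: no divisor's leading term divides it; move -19/2xy to the remainder.
  leading term x: no divisor's leading term divides it; move 3/2x to the remainder.
  leading term y: no divisor's leading term divides it; move y to the remainder.
  leading term 1: no divisor's leading term divides it; move 63 to the remainder.
  remainder -19/2xy + 3/2x + y + 63 ≠ 0; add h_4 = -19/2xy + 3/2x + y + 63 to the basis.

S(f_1,h_4): lcm = x²y. S = 3/19x² - 7/2xy² - 15/38xy + 126/19x + y² + 19y.
  leading term x²: subtract (3/38)·f_1 from 3/19x² - 7/2xy² - 15/38xy + 126/19x + y² + 19y → -7/2xy² + 3/19xy + 255/38x + y² + 358/19y - 3
  leading term xy²: subtract (7/4x)·f_3 from -7/2xy² + 3/19xy + 255/38x + y² + 358/19y - 3 → 3/19xy - 471/19x + y² + 358/19y - 3
  leading term xy: subtract (-6/361)·h_4 from 3/19xy - 471/19x + y² + 358/19y - 3 → -8940/361x + y² + 6808/361y - 705/361
  leading term x: no divisor's leading term divides it; move -8940/361x to the remainder.
  leading term y²: subtract (-½)·f_3 from y² + 6808/361y - 705/361 → 6808/361y + 2544/361
  leading term y: no divisor's leading term divides it; move 6808/361y to the remainder.
  leading term 1: no divisor's leading term divides it; move 2544/361 to the remainder.
  remainder -8940/361x + 6808/361y + 2544/361 ≠ 0; add h_5 = -8940/361x + 6808/361y + 2544/361 to the basis.

S(f_2,h_4): lcm = x²y. S = 3/19x² + 6xy² - 36/19xy + 126/19x - 44y.
  leading term x²: subtract (3/38)·f_1 from 3/19x² + 6xy² - 36/19xy + 126/19x - 44y → 6xy² - 51/38xy + 255/38x - 839/19y - 3
  leading term xy²: subtract (-3x)·f_3 from 6xy² - 51/38xy + 255/38x - 839/19y - 3 → -51/38xy + 2307/38x - 839/19y - 3
  leading term xy: subtract (51/361)·h_4 from -51/38xy + 2307/38x - 839/19y - 3 → 21840/361x - 15992/361y - 4296/361
  leading term x: subtract (-364/149)·h_5 from 21840/361x - 15992/361y - 4296/361 → 264/149y + 792/149
  leading term y: no divisor's leading term divides it; move 264/149y to the remainder.
  leading term 1: no divisor's leading term divides it; move 792/149 to the remainder.
  remainder 264/149y + 792/149 ≠ 0; add h_6 = 264/149y + 792/149 to the basis.

The other S-polynomials (S(f_1,f_3), S(f_2,f_3), S(f_3,h_4), S(f_1,h_5), S(f_2,h_5), S(f_3,h_5), S(h_4,h_5), S(f_1,h_6), S(f_2,h_6), S(f_3,h_6), S(h_4,h_6), S(h_5,h_6)) all reduce to 0 modulo the current basis, so we have a Gröbner basis.
Inter-reduce: drop elements whose leading term is divisible by another's, tail-reduce, and make monic.
Reduced Gröbner basis: {x + 2, y + 3}.

Elimination: the polynomial y + 3 lies in the elimination ideal for y, so y ∈ {-3}. For each such y, the remaining basis elements (now univariate) give the rest of the solution.
  y = -3: the earlier basis element becomes x + 2 = 0, giving x = -2 — point (-2, -3).

{(-2, -3)}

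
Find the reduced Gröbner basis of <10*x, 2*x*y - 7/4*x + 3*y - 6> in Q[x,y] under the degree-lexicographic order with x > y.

G = {x, y - 2}

f_1 = 10*x, LT = x.
f_2 = 2*x*y - 7/4*x + 3*y - 6, LT = x*y.

S(f_1,f_2): lcm = x*y. S = 7/8*x - 3/2*y + 3.
  leading term x: subtract (7/80)·f_1 from 7/8*x - 3/2*y + 3 → -3/2*y + 3
  leading term y: no divisor's leading term divides it; move -3/2*y to the remainder.
  leading term 1: no divisor's leading term divides it; move 3 to the remainder.
  remainder -3/2*y + 3 ≠ 0; add g_3 = -3/2*y + 3 to the basis.

The other S-polynomials (S(f_1,g_3), S(f_2,g_3)) all reduce to 0 modulo the current basis, so we have a Gröbner basis.
Inter-reduce: drop elements whose leading term is divisible by another's, tail-reduce, and make monic.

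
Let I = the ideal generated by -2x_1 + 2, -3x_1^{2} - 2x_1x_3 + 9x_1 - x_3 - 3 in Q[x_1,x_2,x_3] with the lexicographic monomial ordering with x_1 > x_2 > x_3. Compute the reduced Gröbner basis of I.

f_1 = -2x_1 + 2, LT = x_1.
f_2 = -3x_1^{2} - 2x_1x_3 + 9x_1 - x_3 - 3, LT = x_1^{2}.

S(f_1,f_2): lcm = x_1^{2}. S = -\tfrac{2}{3}x_1x_3 + 2x_1 - \tfrac{1}{3}x_3 - 1.
  reduce S modulo (f_1, f_2):
  remainder -x_3 + 1 ≠ 0; add g_3 = -x_3 + 1 to the basis.

The other S-polynomials (S(f_1,g_3), S(f_2,g_3)) all reduce to 0 modulo the current basis, so we have a Gröbner basis.
Inter-reduce: drop elements whose leading term is divisible by another's, tail-reduce, and make monic.

G = {x_1 - 1, x_3 - 1}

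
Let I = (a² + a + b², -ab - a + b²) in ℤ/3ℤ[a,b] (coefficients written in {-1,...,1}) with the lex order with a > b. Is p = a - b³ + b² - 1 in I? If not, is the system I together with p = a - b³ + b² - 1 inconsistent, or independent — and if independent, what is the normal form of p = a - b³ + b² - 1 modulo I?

First compute the reduced Gröbner basis of I by Buchberger's algorithm.
f_1 = a² + a + b², LT = a².
f_2 = -ab - a + b², LT = ab.

S(f_1,f_2): lcm = a²b. S = -a² + ab² + ab + b³.
  reduce S modulo (f_1, f_2):
  remainder a - b³ + b² ≠ 0; add h_3 = a - b³ + b² to the basis.

S(f_1,h_3): lcm = a². S = ab³ - ab² + a + b².
  reduce S modulo (f_1, f_2, h_3):
  remainder b⁴ + b² ≠ 0; add h_4 = b⁴ + b² to the basis.

The other S-polynomials (S(f_2,h_3), S(f_1,h_4), S(f_2,h_4), S(h_3,h_4)) all reduce to 0 modulo the current basis, so we have a Gröbner basis.
Inter-reduce: drop elements whose leading term is divisible by another's, tail-reduce, and make monic.
Reduced Gröbner basis: {a - b³ + b², b⁴ + b²}.
Label its elements g_1 = a - b³ + b², g_2 = b⁴ + b².

Reduce p = a - b³ + b² - 1 modulo G:
  leading term a: subtract (1)·g_1 from a - b³ + b² - 1 → -1
  leading term 1: no divisor's leading term divides it; move -1 to the remainder.
  normal form = -1.
The normal form is nonzero, so p ∉ I. Since p minus its normal form lies in I, I + (p) = I + (r) where r = -1; decide whether this ideal is the whole ring.
Here r = -1 is a nonzero constant, hence a unit: 1 ∈ I + (p), the Gröbner basis of I + (p) is {1}, and the enlarged system has no common solution — adjoining p is inconsistent.

Adjoining a - b³ + b² - 1 makes the ideal the whole ring: the system is inconsistent.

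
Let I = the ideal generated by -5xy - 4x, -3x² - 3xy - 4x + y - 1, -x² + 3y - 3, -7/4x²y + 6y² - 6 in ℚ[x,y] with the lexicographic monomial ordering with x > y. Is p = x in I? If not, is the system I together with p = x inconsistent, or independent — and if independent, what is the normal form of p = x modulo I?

x lies in I (it reduces to 0).

First compute the reduced Gröbner basis of I by Buchberger's algorithm.
f_1 = -5xy - 4x, LT = xy.
f_2 = -3x² - 3xy - 4x + y - 1, LT = x².
f_3 = -x² + 3y - 3, LT = x².
f_4 = -7/4x²y + 6y² - 6, LT = x²y.

S(f_1,f_2): lcm = x²y. S = ⅘x² - xy² - 4/3xy + ⅓y² - ⅓y.
  reduce S modulo (f_1, f_2, f_3, f_4):
  remainder ⅓y² - 1/15y - 4/15 ≠ 0; add h_5 = ⅓y² - 1/15y - 4/15 to the basis.

S(f_1,f_3): lcm = x²y. S = ⅘x² + 3y² - 3y.
  reduce S modulo (f_1, f_2, f_3, f_4, h_5):
  remainder -32/75x - 32/15y + 32/15 ≠ 0; add h_6 = -32/75x - 32/15y + 32/15 to the basis.

S(f_1,f_4): lcm = x²y. S = ⅘x² + 24/7y² - 24/7.
  reduce S modulo (f_1, f_2, f_3, f_4, h_5, h_6):
  remainder 108/35y - 108/35 ≠ 0; add h_7 = 108/35y - 108/35 to the basis.

The other S-polynomials (S(f_2,f_3), S(f_2,f_4), S(f_3,f_4), S(f_1,h_5), S(f_2,h_5), S(f_3,h_5), S(f_4,h_5), S(f_1,h_6), S(f_2,h_6), S(f_3,h_6), S(f_4,h_6), S(h_5,h_6), S(f_1,h_7), S(f_2,h_7), S(f_3,h_7), S(f_4,h_7), S(h_5,h_7), S(h_6,h_7)) all reduce to 0 modulo the current basis, so we have a Gröbner basis.
Inter-reduce: drop elements whose leading term is divisible by another's, tail-reduce, and make monic.
Reduced Gröbner basis: {x, y - 1}.
Label its elements g_1 = x, g_2 = y - 1.

Reduce p = x modulo G:
  leading term x: subtract (1)·g_1 from x → 0
  normal form = 0.
Since the normal form is 0, p ∈ I.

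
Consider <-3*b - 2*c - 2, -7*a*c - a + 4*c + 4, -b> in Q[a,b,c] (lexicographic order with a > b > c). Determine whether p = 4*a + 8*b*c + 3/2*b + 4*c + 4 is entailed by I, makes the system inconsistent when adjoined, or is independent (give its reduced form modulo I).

First compute the reduced Gröbner basis of I by Buchberger's algorithm.
f_1 = -3*b - 2*c - 2, LT = b.
f_2 = -7*a*c - a + 4*c + 4, LT = a*c.
f_3 = -b, LT = b.

S(f_1,f_2): leading monomials are coprime, so the S-polynomial reduces to 0 (Buchberger's first criterion).
S(f_1,f_3): lcm = b. S = 2/3*c + 2/3.
  leading term c: no divisor's leading term divides it; move 2/3*c to the remainder.
  leading term 1: no divisor's leading term divides it; move 2/3 to the remainder.
  remainder 2/3*c + 2/3 ≠ 0; add h_4 = 2/3*c + 2/3 to the basis.

S(f_2,f_3): leading monomials are coprime, so the S-polynomial reduces to 0 (Buchberger's first criterion).
S(f_1,h_4): leading monomials are coprime, so the S-polynomial reduces to 0 (Buchberger's first criterion).
S(f_2,h_4): lcm = a*c. S = -6/7*a - 4/7*c - 4/7.
  leading term a: no divisor's leading term divides it; move -6/7*a to the remainder.
  leading term c: subtract (-6/7)·h_4 from -4/7*c - 4/7 → 0
  remainder -6/7*a ≠ 0; add h_5 = -6/7*a to the basis.

S(f_3,h_4): leading monomials are coprime, so the S-polynomial reduces to 0 (Buchberger's first criterion).
S(f_1,h_5): leading monomials are coprime, so the S-polynomial reduces to 0 (Buchberger's first criterion).
S(f_2,h_5): lcm = a*c. S = 1/7*a - 4/7*c - 4/7.
  leading term a: subtract (-1/6)·h_5 from 1/7*a - 4/7*c - 4/7 → -4/7*c - 4/7
  leading term c: subtract (-6/7)·h_4 from -4/7*c - 4/7 → 0
  remainder 0.

S(f_3,h_5): leading monomials are coprime, so the S-polynomial reduces to 0 (Buchberger's first criterion).
S(h_4,h_5): leading monomials are coprime, so the S-polynomial reduces to 0 (Buchberger's first criterion).
Every S-polynomial of the final basis reduces to 0, so we have a Gröbner basis.
Inter-reduce: drop elements whose leading term is divisible by another's, tail-reduce, and make monic.
Reduced Gröbner basis: {a, b, c + 1}.
Label its elements g_1 = a, g_2 = b, g_3 = c + 1.

Reduce p = 4*a + 8*b*c + 3/2*b + 4*c + 4 modulo G:
  leading term a: subtract (4)·g_1 from 4*a + 8*b*c + 3/2*b + 4*c + 4 → 8*b*c + 3/2*b + 4*c + 4
  leading term b*c: subtract (8*c)·g_2 from 8*b*c + 3/2*b + 4*c + 4 → 3/2*b + 4*c + 4
  leading term b: subtract (3/2)·g_2 from 3/2*b + 4*c + 4 → 4*c + 4
  leading term c: subtract (4)·g_3 from 4*c + 4 → 0
  normal form = 0.
Since the normal form is 0, p ∈ I.

4*a + 8*b*c + 3/2*b + 4*c + 4 lies in I (it reduces to 0).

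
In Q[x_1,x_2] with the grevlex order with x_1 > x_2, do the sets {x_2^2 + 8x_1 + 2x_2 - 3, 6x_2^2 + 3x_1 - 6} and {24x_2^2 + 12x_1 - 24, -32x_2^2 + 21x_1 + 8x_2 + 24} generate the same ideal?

For a fixed monomial order, each ideal has a unique reduced Gröbner basis; comparing bases decides equality.
Buchberger on the first generating set:
f_1 = x_2^2 + 8x_1 + 2x_2 - 3, LT = x_2^2.
f_2 = 6x_2^2 + 3x_1 - 6, LT = x_2^2.

S(f_1,f_2): lcm = x_2^2. S = 15/2x_1 + 2x_2 - 2.
  reduce S modulo (f_1, f_2):
  remainder 15/2x_1 + 2x_2 - 2 ≠ 0; add g_3 = 15/2x_1 + 2x_2 - 2 to the basis.

The other S-polynomials (S(f_1,g_3), S(f_2,g_3)) all reduce to 0 modulo the current basis, so we have a Gröbner basis.
Inter-reduce: drop elements whose leading term is divisible by another's, tail-reduce, and make monic.
Reduced Gröbner basis: {x_2^2 - 2/15x_2 - 13/15, x_1 + 4/15x_2 - 4/15}.

Buchberger on the second generating set:
h_1 = 24x_2^2 + 12x_1 - 24, LT = x_2^2.
h_2 = -32x_2^2 + 21x_1 + 8x_2 + 24, LT = x_2^2.

S(h_1,h_2): lcm = x_2^2. S = 37/32x_1 + 1/4x_2 - 1/4.
  reduce S modulo (h_1, h_2):
  remainder 37/32x_1 + 1/4x_2 - 1/4 ≠ 0; add k_3 = 37/32x_1 + 1/4x_2 - 1/4 to the basis.

The other S-polynomials (S(h_1,k_3), S(h_2,k_3)) all reduce to 0 modulo the current basis, so we have a Gröbner basis.
Inter-reduce: drop elements whose leading term is divisible by another's, tail-reduce, and make monic.
Reduced Gröbner basis: {x_2^2 - 4/37x_2 - 33/37, x_1 + 8/37x_2 - 8/37}.

The bases are distinct; the ideals are different.
The choice of monomial ordering does not affect the verdict — as long as both bases are computed under the same ordering, their equality decides ideal equality.

No, the ideals differ.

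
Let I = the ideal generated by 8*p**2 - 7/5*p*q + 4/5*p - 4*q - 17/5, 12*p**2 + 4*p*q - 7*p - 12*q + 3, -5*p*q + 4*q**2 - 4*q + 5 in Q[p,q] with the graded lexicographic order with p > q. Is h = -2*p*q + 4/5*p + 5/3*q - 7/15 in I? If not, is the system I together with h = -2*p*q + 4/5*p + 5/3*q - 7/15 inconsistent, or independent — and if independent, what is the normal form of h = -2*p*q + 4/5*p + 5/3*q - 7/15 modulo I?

First compute the reduced Gröbner basis of I by Buchberger's algorithm.
f_1 = 8*p**2 - 7/5*p*q + 4/5*p - 4*q - 17/5, LT = p**2.
f_2 = 12*p**2 + 4*p*q - 7*p - 12*q + 3, LT = p**2.
f_3 = -5*p*q + 4*q**2 - 4*q + 5, LT = p*q.

S(f_1,f_2): lcm = p**2. S = -61/120*p*q + 41/60*p + 1/2*q - 27/40.
  leading term p*q: subtract (61/600)·f_3 from -61/120*p*q + 41/60*p + 1/2*q - 27/40 → -61/150*q**2 + 41/60*p + 68/75*q - 71/60
  leading term q**2: no divisor's leading term divides it; move -61/150*q**2 to the remainder.
  leading term p: no divisor's leading term divides it; move 41/60*p to the remainder.
  leading term q: no divisor's leading term divides it; move 68/75*q to the remainder.
  leading term 1: no divisor's leading term divides it; move -71/60 to the remainder.
  remainder -61/150*q**2 + 41/60*p + 68/75*q - 71/60 ≠ 0; add k_4 = -61/150*q**2 + 41/60*p + 68/75*q - 71/60 to the basis.

S(f_1,f_3): lcm = p**2*q. S = 5/8*p*q**2 - 7/10*p*q - 1/2*q**2 + p - 17/40*q.
  leading term p*q**2: subtract (-1/8*q)·f_3 from 5/8*p*q**2 - 7/10*p*q - 1/2*q**2 + p - 17/40*q → 1/2*q**3 - 7/10*p*q - q**2 + p + 1/5*q
  leading term q**3: subtract (-75/61*q)·k_4 from 1/2*q**3 - 7/10*p*q - q**2 + p + 1/5*q → 171/1220*p*q + 7/61*q**2 + p - 1531/1220*q
  leading term p*q: subtract (-171/6100)·f_3 from 171/1220*p*q + 7/61*q**2 + p - 1531/1220*q → 346/1525*q**2 + p - 8339/6100*q + 171/1220
  leading term q**2: subtract (-2076/3721)·k_4 from 346/1525*q**2 + p - 8339/6100*q + 171/1220 → 25698/18605*p - 64091/74420*q - 38701/74420
  leading term p: no divisor's leading term divides it; move 25698/18605*p to the remainder.
  leading term q: no divisor's leading term divides it; move -64091/74420*q to the remainder.
  leading term 1: no divisor's leading term divides it; move -38701/74420 to the remainder.
  remainder 25698/18605*p - 64091/74420*q - 38701/74420 ≠ 0; add k_5 = 25698/18605*p - 64091/74420*q - 38701/74420 to the basis.

S(f_3,k_4): lcm = p*q**2. S = -4/5*q**3 + 205/122*p**2 + 136/61*p*q + 4/5*q**2 - 355/122*p - q.
  leading term q**3: subtract (120/61*q)·k_4 from -4/5*q**3 + 205/122*p**2 + 136/61*p*q + 4/5*q**2 - 355/122*p - q → 205/122*p**2 + 54/61*p*q - 60/61*q**2 - 355/122*p + 81/61*q
  leading term p**2: subtract (205/976)·f_1 from 205/122*p**2 + 54/61*p*q - 60/61*q**2 - 355/122*p + 81/61*q → 1151/976*p*q - 60/61*q**2 - 751/244*p + 529/244*q + 697/976
  leading term p*q: subtract (-1151/4880)·f_3 from 1151/976*p*q - 60/61*q**2 - 751/244*p + 529/244*q + 697/976 → -49/1220*q**2 - 751/244*p + 747/610*q + 231/122
  leading term q**2: subtract (735/7442)·k_4 from -49/1220*q**2 - 751/244*p + 747/610*q + 231/122 → -93631/29768*p + 8447/7442*q + 59843/29768
  leading term p: subtract (-468155/205584)·k_5 from -93631/29768*p + 8447/7442*q + 59843/29768 → -679325/822336*q + 679325/822336
  leading term q: no divisor's leading term divides it; move -679325/822336*q to the remainder.
  leading term 1: no divisor's leading term divides it; move 679325/822336 to the remainder.
  remainder -679325/822336*q + 679325/822336 ≠ 0; add k_6 = -679325/822336*q + 679325/822336 to the basis.

The other S-polynomials (S(f_2,f_3), S(f_1,k_4), S(f_2,k_4), S(f_1,k_5), S(f_2,k_5), S(f_3,k_5), S(k_4,k_5), S(f_1,k_6), S(f_2,k_6), S(f_3,k_6), S(k_4,k_6), S(k_5,k_6)) all reduce to 0 modulo the current basis, so we have a Gröbner basis.
Inter-reduce: drop elements whose leading term is divisible by another's, tail-reduce, and make monic.
Reduced Gröbner basis: {p - 1, q - 1}.
Label its elements g_1 = p - 1, g_2 = q - 1.

Reduce h = -2*p*q + 4/5*p + 5/3*q - 7/15 modulo G:
  leading term p*q: subtract (-2*q)·g_1 from -2*p*q + 4/5*p + 5/3*q - 7/15 → 4/5*p - 1/3*q - 7/15
  leading term p: subtract (4/5)·g_1 from 4/5*p - 1/3*q - 7/15 → -1/3*q + 1/3
  leading term q: subtract (-1/3)·g_2 from -1/3*q + 1/3 → 0
  normal form = 0.
Since the normal form is 0, h ∈ I.

-2*p*q + 4/5*p + 5/3*q - 7/15 lies in I (it reduces to 0).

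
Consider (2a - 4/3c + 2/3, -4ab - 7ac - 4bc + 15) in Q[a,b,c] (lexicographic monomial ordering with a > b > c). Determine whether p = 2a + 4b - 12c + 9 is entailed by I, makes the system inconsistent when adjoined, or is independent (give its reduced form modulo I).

First compute the reduced Gröbner basis of I by Buchberger's algorithm.
f_1 = 2a - 4/3c + 2/3, LT = a.
f_2 = -4ab - 7ac - 4bc + 15, LT = ab.

S(f_1,f_2): lcm = ab. S = -7/4ac - 5/3bc + 1/3b + 15/4.
  reduce S modulo (f_1, f_2):
  remainder -5/3bc + 1/3b - 7/6c^2 + 7/12c + 15/4 ≠ 0; add h_3 = -5/3bc + 1/3b - 7/6c^2 + 7/12c + 15/4 to the basis.

The other S-polynomials (S(f_1,h_3), S(f_2,h_3)) all reduce to 0 modulo the current basis, so we have a Gröbner basis.
Inter-reduce: drop elements whose leading term is divisible by another's, tail-reduce, and make monic.
Reduced Gröbner basis: {a - 2/3c + 1/3, bc - 1/5b + 7/10c^2 - 7/20c - 9/4}.
Label its elements g_1 = a - 2/3c + 1/3, g_2 = bc - 1/5b + 7/10c^2 - 7/20c - 9/4.

Reduce p = 2a + 4b - 12c + 9 modulo G:
  leading term a: subtract (2)·g_1 from 2a + 4b - 12c + 9 → 4b - 32/3c + 25/3
  leading term b: no divisor's leading term divides it; move 4b to the remainder.
  leading term c: no divisor's leading term divides it; move -32/3c to the remainder.
  leading term 1: no divisor's leading term divides it; move 25/3 to the remainder.
  normal form = 4b - 32/3c + 25/3.
The normal form is nonzero, so p ∉ I. Since p minus its normal form lies in I, I + (p) = I + (r) where r = 4b - 32/3c + 25/3; decide whether this ideal is the whole ring.
Run Buchberger on G together with r (pairs among the g_i already reduce to 0 since G is a Gröbner basis):
g_1 = a - 2/3c + 1/3, LT = a.
g_2 = bc - 1/5b + 7/10c^2 - 7/20c - 9/4, LT = bc.
r = 4b - 32/3c + 25/3, LT = b.

S(g_2,r): lcm = bc. S = -1/5b + 101/30c^2 - 73/30c - 9/4.
  reduce S modulo (g_1, g_2, r):
  remainder 101/30c^2 - 89/30c - 11/6 ≠ 0; add m_4 = 101/30c^2 - 89/30c - 11/6 to the basis.

The other S-polynomials (S(g_1,g_2), S(g_1,r), S(g_1,m_4), S(g_2,m_4), S(r,m_4)) all reduce to 0 modulo the current basis, so we have a Gröbner basis.
Inter-reduce: drop elements whose leading term is divisible by another's, tail-reduce, and make monic.
Reduced Gröbner basis: {a - 2/3c + 1/3, b - 8/3c + 25/12, c^2 - 89/101c - 55/101}.
The reduced Gröbner basis of I + (p) is {a - 2/3c + 1/3, b - 8/3c + 25/12, c^2 - 89/101c - 55/101} ≠ {1}, a proper ideal, so the enlarged system stays consistent: p is independent of I, with normal form 4b - 32/3c + 25/3.

Ideal membership is decidable via reduction modulo a Gröbner basis.

2a + 4b - 12c + 9 is independent of I; its normal form modulo I is 4b - 32/3c + 25/3.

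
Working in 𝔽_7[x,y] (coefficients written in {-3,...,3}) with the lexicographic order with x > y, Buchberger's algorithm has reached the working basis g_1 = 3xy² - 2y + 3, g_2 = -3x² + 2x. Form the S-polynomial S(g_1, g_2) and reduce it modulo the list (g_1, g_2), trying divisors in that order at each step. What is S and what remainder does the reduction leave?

S(g_1, g_2) = 3xy² - 3xy + x; remainder on division = -3xy + x + 2y - 3.

lcm(LM(g_1), LM(g_2)) = x²y².
S = (lcm/LT(g_1))·g_1 − (lcm/LT(g_2))·g_2 = 3xy² - 3xy + x.
Reduce S modulo (g_1, g_2) in that order:
  leading term xy²: subtract (1)·g_1 from 3xy² - 3xy + x → -3xy + x + 2y - 3
  leading term xy: no divisor's leading term divides it; move -3xy to the remainder.
  leading term x: no divisor's leading term divides it; move x to the remainder.
  leading term y: no divisor's leading term divides it; move 2y to the remainder.
  leading term 1: no divisor's leading term divides it; move -3 to the remainder.
The remainder -3xy + x + 2y - 3 is nonzero, so it would be added as the next basis element.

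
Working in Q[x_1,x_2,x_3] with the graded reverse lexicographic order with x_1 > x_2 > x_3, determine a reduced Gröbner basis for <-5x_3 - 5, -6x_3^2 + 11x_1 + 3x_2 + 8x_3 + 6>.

G = {x_1 + 3/11x_2 - 8/11, x_3 + 1}

This is the nonlinear analogue of row-reducing a linear system.

f_1 = -5x_3 - 5, LT = x_3.
f_2 = -6x_3^2 + 11x_1 + 3x_2 + 8x_3 + 6, LT = x_3^2.

S(f_1,f_2): lcm = x_3^2. S = 11/6x_1 + 1/2x_2 + 7/3x_3 + 1.
  reduce S modulo (f_1, f_2):
  remainder 11/6x_1 + 1/2x_2 - 4/3 ≠ 0; add g_3 = 11/6x_1 + 1/2x_2 - 4/3 to the basis.

The other S-polynomials (S(f_1,g_3), S(f_2,g_3)) all reduce to 0 modulo the current basis, so we have a Gröbner basis.
Inter-reduce: drop elements whose leading term is divisible by another's, tail-reduce, and make monic.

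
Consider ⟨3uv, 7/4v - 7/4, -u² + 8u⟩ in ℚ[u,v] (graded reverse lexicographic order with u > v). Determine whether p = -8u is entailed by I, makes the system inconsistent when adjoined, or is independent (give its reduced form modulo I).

First compute the reduced Gröbner basis of I by Buchberger's algorithm.
f_1 = 3uv, LT = uv.
f_2 = 7/4v - 7/4, LT = v.
f_3 = -u² + 8u, LT = u².

S(f_1,f_2): lcm = uv. S = u.
  leading term u: no divisor's leading term divides it; move u to the remainder.
  remainder u ≠ 0; add h_4 = u to the basis.

The other S-polynomials (S(f_1,f_3), S(f_2,f_3), S(f_1,h_4), S(f_2,h_4), S(f_3,h_4)) all reduce to 0 modulo the current basis, so we have a Gröbner basis.
Inter-reduce: drop elements whose leading term is divisible by another's, tail-reduce, and make monic.
Reduced Gröbner basis: {u, v - 1}.
Label its elements g_1 = u, g_2 = v - 1.

Reduce p = -8u modulo G:
  leading term u: subtract (-8)·g_1 from -8u → 0
  normal form = 0.
Since the normal form is 0, p ∈ I.

Ideal membership is decidable via reduction modulo a Gröbner basis.

-8u lies in I (it reduces to 0).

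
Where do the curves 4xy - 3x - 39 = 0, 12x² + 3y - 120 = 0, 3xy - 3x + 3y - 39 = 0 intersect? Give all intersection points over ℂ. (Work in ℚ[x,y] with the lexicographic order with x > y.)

{(3, 4)}

Compute a lex Gröbner basis by Buchberger's algorithm.
f_1 = 4xy - 3x - 39, LT = xy.
f_2 = 12x² + 3y - 120, LT = x².
f_3 = 3xy - 3x + 3y - 39, LT = xy.

S(f_1,f_2): lcm = x²y. S = -¾x² - 39/4x - ¼y² + 10y.
  leading term x²: subtract (-1/16)·f_2 from -¾x² - 39/4x - ¼y² + 10y → -39/4x - ¼y² + 163/16y - 15/2
  leading term x: no divisor's leading term divides it; move -39/4x to the remainder.
  leading term y²: no divisor's leading term divides it; move -¼y² to the remainder.
  leading term y: no divisor's leading term divides it; move 163/16y to the remainder.
  leading term 1: no divisor's leading term divides it; move -15/2 to the remainder.
  remainder -39/4x - ¼y² + 163/16y - 15/2 ≠ 0; add h_4 = -39/4x - ¼y² + 163/16y - 15/2 to the basis.

S(f_1,f_3): lcm = xy. S = ¼x - y + 13/4.
  leading term x: subtract (-1/39)·h_4 from ¼x - y + 13/4 → -1/156y² - 461/624y + 159/52
  leading term y²: no divisor's leading term divides it; move -1/156y² to the remainder.
  leading term y: no divisor's leading term divides it; move -461/624y to the remainder.
  leading term 1: no divisor's leading term divides it; move 159/52 to the remainder.
  remainder -1/156y² - 461/624y + 159/52 ≠ 0; add h_5 = -1/156y² - 461/624y + 159/52 to the basis.

S(f_2,f_3): lcm = x²y. S = x² - xy + 13x + ¼y² - 10y.
  leading term x²: subtract (1/12)·f_2 from x² - xy + 13x + ¼y² - 10y → -xy + 13x + ¼y² - 41/4y + 10
  leading term xy: subtract (-¼)·f_1 from -xy + 13x + ¼y² - 41/4y + 10 → 49/4x + ¼y² - 41/4y + ¼
  leading term x: subtract (-49/39)·h_4 from 49/4x + ¼y² - 41/4y + ¼ → -5/78y² + 1591/624y - 477/52
  leading term y²: subtract (10)·h_5 from -5/78y² + 1591/624y - 477/52 → 159/16y - 159/4
  leading term y: no divisor's leading term divides it; move 159/16y to the remainder.
  leading term 1: no divisor's leading term divides it; move -159/4 to the remainder.
  remainder 159/16y - 159/4 ≠ 0; add h_6 = 159/16y - 159/4 to the basis.

The other S-polynomials (S(f_1,h_4), S(f_2,h_4), S(f_3,h_4), S(f_1,h_5), S(f_2,h_5), S(f_3,h_5), S(h_4,h_5), S(f_1,h_6), S(f_2,h_6), S(f_3,h_6), S(h_4,h_6), S(h_5,h_6)) all reduce to 0 modulo the current basis, so we have a Gröbner basis.
Inter-reduce: drop elements whose leading term is divisible by another's, tail-reduce, and make monic.
Reduced Gröbner basis: {x - 3, y - 4}.

Since the basis is lex-ordered, y - 4 is univariate in y. Its roots are {4}. Back-substituting each root into the other basis elements fixes the other coordinates.
  y = 4: the earlier basis element becomes x - 3 = 0, giving x = 3 — point (3, 4).
Zero-dimensionality of the ideal guarantees finitely many solutions over ℂ.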